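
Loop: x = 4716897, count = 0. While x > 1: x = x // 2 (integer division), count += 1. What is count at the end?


The variable x halves each step:
x = 4716897 -> 2358448 -> 1179224 -> 589612 -> 294806 -> 147403 -> 73701 -> 36850 -> 18425 -> 9212 -> 4606 -> 2303 -> 1151 -> 575 -> 287 -> 143 -> 71 -> 35 -> 17 -> 8 -> 4 -> 2 -> 1
Number of halvings = floor(log2(4716897)) = 22


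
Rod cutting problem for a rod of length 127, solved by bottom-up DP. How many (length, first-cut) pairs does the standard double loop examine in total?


For each subproblem length i = 1..127, the inner loop considers i possible first cuts.
Total = 1 + 2 + ... + 127
= 127*(127+1)/2
= 127*128/2 = 8128


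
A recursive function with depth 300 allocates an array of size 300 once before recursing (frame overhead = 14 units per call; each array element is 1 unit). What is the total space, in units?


Array allocation: 300 units (allocated once)
Stack frames: 300 deep * 14 per frame = 4200 units
Total = 300 + 4200 = 4500


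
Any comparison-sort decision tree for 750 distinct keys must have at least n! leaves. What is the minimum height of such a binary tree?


A binary decision tree of height h has at most 2^h leaves and needs at least n! of them, so h >= ceil(log2(n!)).
750! is far too large to multiply out, so use Stirling's series:
  ln(n!) ~ n ln n - n + (1/2) ln(2 pi n) + 1/(12n)  (error below 1/(360 n^3), negligible here)
  ln(750) = 6.6200732
  n ln n = 750 * 6.6200732 = 4965.0549
  (1/2) ln(2 pi * 750) = (1/2) ln(4712.3890) = 4.2290
  1/(12*750) = 0.0001
  ln(750!) ~ 4965.0549 - 750 + 4.2290 + 0.0001 = 4219.2840
Convert to base 2: log2(750!) = 4219.2840 / ln 2 = 4219.2840 / 0.69314718 = 6087.1401
ceil(6087.1401) = 6088


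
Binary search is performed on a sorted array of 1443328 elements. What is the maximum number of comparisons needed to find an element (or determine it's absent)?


Binary search halves the search space each comparison:
  Step 1: search space = 1443328 -> 721664
  Step 2: search space = 721664 -> 360832
  Step 3: search space = 360832 -> 180416
  Step 4: search space = 180416 -> 90208
  Step 5: search space = 90208 -> 45104
  Step 6: search space = 45104 -> 22552
  Step 7: search space = 22552 -> 11276
  Step 8: search space = 11276 -> 5638
  Step 9: search space = 5638 -> 2819
  Step 10: search space = 2819 -> 1409
  Step 11: search space = 1409 -> 704
  Step 12: search space = 704 -> 352
  Step 13: search space = 352 -> 176
  Step 14: search space = 176 -> 88
  Step 15: search space = 88 -> 44
  Step 16: search space = 44 -> 22
  Step 17: search space = 22 -> 11
  Step 18: search space = 11 -> 5
  Step 19: search space = 5 -> 2
  Step 20: search space = 2 -> 1
  Step 21: search space = 1 (final check)
Maximum comparisons = floor(log2(1443328)) + 1 = 20 + 1 = 21


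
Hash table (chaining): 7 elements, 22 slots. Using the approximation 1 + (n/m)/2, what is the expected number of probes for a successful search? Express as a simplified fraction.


Computing expected probes:
alpha = 7/22
= 1 + alpha/2
= 1 + 7/(2*22)
= (2*22 + 7) / (2*22)
= 51/44


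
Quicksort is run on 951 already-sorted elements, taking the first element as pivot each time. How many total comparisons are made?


Sum of comparisons per partition:
950 + 949 + ... + 1 + 0
= 951 * (951 - 1) / 2
= 951 * 950 / 2
= 451725


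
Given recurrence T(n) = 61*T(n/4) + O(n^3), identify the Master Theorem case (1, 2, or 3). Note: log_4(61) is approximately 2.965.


Master Theorem parameters: a=61, b=4, c=3
log_b(a) = 2.965
Compare b^c with a: 4^3 = 64 > 61, so c > log_b(a).
Comparing c=3 vs log_b(a)=2.965:
3 > 2.965 => Case 3
Result: T(n) = O(n^3)
Master Theorem case = 3


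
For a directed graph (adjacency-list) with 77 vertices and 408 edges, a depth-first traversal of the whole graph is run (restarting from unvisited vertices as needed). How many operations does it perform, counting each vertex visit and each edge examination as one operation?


A full DFS traversal visits each vertex once and examines each edge once.
V = 77
E = 408
Sum = 77 + 408 = 485


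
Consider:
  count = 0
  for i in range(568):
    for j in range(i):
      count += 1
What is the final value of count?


For each i, the inner loop runs i times:
  i=0: inner runs 0 times
  i=1: inner runs 1 time
  i=2: inner runs 2 times
  i=3: inner runs 3 times
  i=4: inner runs 4 times
  i=5: inner runs 5 times
  i=6: inner runs 6 times
  i=7: inner runs 7 times
  ...
Total = 0 + 1 + 2 + ... + 567 = 568*(568-1)/2 = 161028


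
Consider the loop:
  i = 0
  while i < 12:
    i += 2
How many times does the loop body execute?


Starting at i = 0, each iteration adds 2.
Iterations until i >= 12:
  Iteration 1: i = 0 -> i = 2
  Iteration 2: i = 2 -> i = 4
  Iteration 3: i = 4 -> i = 6
  Iteration 4: i = 6 -> i = 8
  Iteration 5: i = 8 -> i = 10
  Iteration 6: i = 10 -> i = 12
Total iterations = ceil(12/2) = 6


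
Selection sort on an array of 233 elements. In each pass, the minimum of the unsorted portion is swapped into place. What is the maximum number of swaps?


Selection sort performs one swap per pass:
  Pass 1: find min in positions 0 to 232, swap with position 0
  Pass 2: find min in positions 1 to 232, swap with position 1
  Pass 3: find min in positions 2 to 232, swap with position 2
  Pass 4: find min in positions 3 to 232, swap with position 3
  Pass 5: find min in positions 4 to 232, swap with position 4
  ... (227 more passes)
Total passes (and swaps) = n - 1 = 233 - 1 = 232


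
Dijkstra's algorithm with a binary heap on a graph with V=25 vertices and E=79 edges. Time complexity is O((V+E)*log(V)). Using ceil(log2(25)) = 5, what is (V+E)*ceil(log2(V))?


Dijkstra with a binary heap: each vertex is extracted once, each edge may relax once.
Each heap operation costs O(log V).
V + E = 25 + 79 = 104
ceil(log2(25)) = 5 (since 2^4 = 16 < 25 <= 32 = 2^5)
Total heap work = (V+E) * ceil(log2(V)) = 104 * 5 = 520


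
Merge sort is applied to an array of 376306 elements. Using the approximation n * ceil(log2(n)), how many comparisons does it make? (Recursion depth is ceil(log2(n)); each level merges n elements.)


Merge sort divides the array into halves recursively.
Number of levels = ceil(log2(376306)) = 19
At each level, approximately n = 376306 comparisons are needed for merging.
Total comparisons ~ n * ceil(log2(n)) = 376306 * 19 = 7149814


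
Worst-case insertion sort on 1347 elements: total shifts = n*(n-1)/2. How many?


Sum of shifts = 1 + 2 + 3 + ... + 1346
= 1347 * 1346 / 2
= 1813062 / 2
= 906531


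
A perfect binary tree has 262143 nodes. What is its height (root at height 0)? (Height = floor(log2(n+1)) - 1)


For a perfect binary tree of height h: n = 2^(h+1) - 1, so h = log2(n+1) - 1.
  n + 1 = 262144 = 2^18
  log2(262144) = 18
  height = 18 - 1 = 17


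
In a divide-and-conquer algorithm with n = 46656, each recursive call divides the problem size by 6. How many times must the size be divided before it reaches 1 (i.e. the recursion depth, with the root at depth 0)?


Number of divisions = log_6(46656)
Sizes: 46656 -> 7776 -> 1296 -> 216 -> 36 -> 6 -> 1 (6 divisions)
Recursion depth = 6


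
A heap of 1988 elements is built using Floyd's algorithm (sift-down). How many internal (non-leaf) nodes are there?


Leaf nodes occupy roughly half the array.
Sift-down is called for each internal node, starting from the last one.
Internal nodes = floor(n/2) = floor(1988/2) = 994


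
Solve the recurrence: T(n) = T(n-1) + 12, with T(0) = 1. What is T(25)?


Unrolling the recurrence:
T(25) = T(24) + 12
       = T(23) + 12 + 12
       = T(22) + 12*3
       ...
       = T(0) + 12*25
       = 1 + 300 = 301


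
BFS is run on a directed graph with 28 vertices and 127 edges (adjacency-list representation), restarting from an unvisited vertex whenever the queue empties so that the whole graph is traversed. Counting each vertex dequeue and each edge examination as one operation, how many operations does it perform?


A full BFS traversal dequeues each vertex exactly once and examines each directed edge exactly once.
V = 28 (vertex processing cost)
E = 127 (edge examination cost)
Total operations proportional to V + E = 28 + 127 = 155


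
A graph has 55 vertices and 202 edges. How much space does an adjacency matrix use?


Adjacency matrix: V x V grid of entries
Space = V^2 = 55^2 = 55 * 55 = 3025


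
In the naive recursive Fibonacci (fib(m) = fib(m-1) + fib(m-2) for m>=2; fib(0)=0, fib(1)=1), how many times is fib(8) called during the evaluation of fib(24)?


Let N(m) = number of times fib(m) is called while evaluating fib(24).
N(24) = 1 (the initial call).
N(23) = 1 (only fib(24) calls it).
For 1 <= m <= 22: fib(m) is called by fib(m+1) and fib(m+2), so
  N(m) = N(m+1) + N(m+2).
fib(0) is called only by fib(2), so N(0) = N(2).
Walk down from m=24:
  N(24)=1, N(23)=1, N(22)=2, N(21)=3, N(20)=5, N(19)=8, N(18)=13, N(17)=21, N(16)=34, N(15)=55, N(14)=89, N(13)=144, N(12)=233, N(11)=377, N(10)=610, N(9)=987, N(8)=1597
N(8) = 1597


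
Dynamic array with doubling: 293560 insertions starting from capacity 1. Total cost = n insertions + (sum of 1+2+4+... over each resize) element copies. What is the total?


n = 293560
Insertion costs: 293560
Resizes copy 1, 2, 4, ... up to the largest power of 2 that is <= n-1 = 293559, i.e. 262144.
Copy costs = 1 + 2 + 4 + 8 + 16 + 32 + 64 + 128 + 256 + 512 + 1024 + 2048 + 4096 + 8192 + 16384 + 32768 + 65536 + 131072 + 262144 = 524287
Total = 293560 + 524287 = 817847


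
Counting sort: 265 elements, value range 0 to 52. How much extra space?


n = 265 (output array)
k = 53 (count array for 53 distinct values)
Extra space = 265 + 53 = 318


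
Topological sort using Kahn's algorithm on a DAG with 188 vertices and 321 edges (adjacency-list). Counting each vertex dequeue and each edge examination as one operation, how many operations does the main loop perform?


Kahn's algorithm:
  1. Compute in-degrees: O(V + E)
  2. Process queue: each vertex dequeued once (O(V))
     each edge examined once (O(E))
Total = V + E = 188 + 321 = 509


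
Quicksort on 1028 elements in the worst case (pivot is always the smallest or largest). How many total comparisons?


In the worst case, each partition step picks the worst pivot:
  Partition 1: 1027 comparisons (n-1 elements to compare)
  Partition 2: 1026 comparisons
  Partition 3: 1025 comparisons
  Partition 4: 1024 comparisons
  Partition 5: 1023 comparisons
  ...
  Last partition: 0 comparisons
Total = (n-1) + (n-2) + ... + 1 + 0 = n*(n-1)/2
= 1028*1027/2 = 527878


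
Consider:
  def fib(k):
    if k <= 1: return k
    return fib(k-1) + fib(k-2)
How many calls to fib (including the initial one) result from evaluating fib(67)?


Let C(m) = total calls to evaluate fib(m). Then C(0)=C(1)=1, and
C(m) = 1 + C(m-1) + C(m-2) for m >= 2.
Build the table (each entry = 1 + previous two):
  C(0) = 1
  C(1) = 1
  C(2) = 1 + 1 + 1 = 3
  C(3) = 1 + 3 + 1 = 5
  C(4) = 1 + 5 + 3 = 9
  C(5) = 1 + 9 + 5 = 15
  C(6) = 1 + 15 + 9 = 25
  C(7) = 1 + 25 + 15 = 41
  C(8) = 1 + 41 + 25 = 67
  C(9) = 1 + 67 + 41 = 109
  C(10) = 1 + 109 + 67 = 177
  C(11) = 1 + 177 + 109 = 287
  C(12) = 1 + 287 + 177 = 465
  C(13) = 1 + 465 + 287 = 753
  C(14) = 1 + 753 + 465 = 1219
  C(15) = 1 + 1219 + 753 = 1973
  C(16) = 1 + 1973 + 1219 = 3193
  C(17) = 1 + 3193 + 1973 = 5167
  C(18) = 1 + 5167 + 3193 = 8361
  C(19) = 1 + 8361 + 5167 = 13529
  C(20) = 1 + 13529 + 8361 = 21891
  C(21) = 1 + 21891 + 13529 = 35421
  C(22) = 1 + 35421 + 21891 = 57313
  C(23) = 1 + 57313 + 35421 = 92735
  C(24) = 1 + 92735 + 57313 = 150049
  C(25) = 1 + 150049 + 92735 = 242785
  C(26) = 1 + 242785 + 150049 = 392835
  C(27) = 1 + 392835 + 242785 = 635621
  C(28) = 1 + 635621 + 392835 = 1028457
  C(29) = 1 + 1028457 + 635621 = 1664079
  C(30) = 1 + 1664079 + 1028457 = 2692537
  C(31) = 1 + 2692537 + 1664079 = 4356617
  C(32) = 1 + 4356617 + 2692537 = 7049155
  C(33) = 1 + 7049155 + 4356617 = 11405773
  C(34) = 1 + 11405773 + 7049155 = 18454929
  C(35) = 1 + 18454929 + 11405773 = 29860703
  C(36) = 1 + 29860703 + 18454929 = 48315633
  C(37) = 1 + 48315633 + 29860703 = 78176337
  C(38) = 1 + 78176337 + 48315633 = 126491971
  C(39) = 1 + 126491971 + 78176337 = 204668309
  C(40) = 1 + 204668309 + 126491971 = 331160281
  C(41) = 1 + 331160281 + 204668309 = 535828591
  C(42) = 1 + 535828591 + 331160281 = 866988873
  C(43) = 1 + 866988873 + 535828591 = 1402817465
  C(44) = 1 + 1402817465 + 866988873 = 2269806339
  C(45) = 1 + 2269806339 + 1402817465 = 3672623805
  C(46) = 1 + 3672623805 + 2269806339 = 5942430145
  C(47) = 1 + 5942430145 + 3672623805 = 9615053951
  C(48) = 1 + 9615053951 + 5942430145 = 15557484097
  C(49) = 1 + 15557484097 + 9615053951 = 25172538049
  C(50) = 1 + 25172538049 + 15557484097 = 40730022147
  C(51) = 1 + 40730022147 + 25172538049 = 65902560197
  C(52) = 1 + 65902560197 + 40730022147 = 106632582345
  C(53) = 1 + 106632582345 + 65902560197 = 172535142543
  C(54) = 1 + 172535142543 + 106632582345 = 279167724889
  C(55) = 1 + 279167724889 + 172535142543 = 451702867433
  C(56) = 1 + 451702867433 + 279167724889 = 730870592323
  C(57) = 1 + 730870592323 + 451702867433 = 1182573459757
  C(58) = 1 + 1182573459757 + 730870592323 = 1913444052081
  C(59) = 1 + 1913444052081 + 1182573459757 = 3096017511839
  C(60) = 1 + 3096017511839 + 1913444052081 = 5009461563921
  C(61) = 1 + 5009461563921 + 3096017511839 = 8105479075761
  C(62) = 1 + 8105479075761 + 5009461563921 = 13114940639683
  C(63) = 1 + 13114940639683 + 8105479075761 = 21220419715445
  C(64) = 1 + 21220419715445 + 13114940639683 = 34335360355129
  C(65) = 1 + 34335360355129 + 21220419715445 = 55555780070575
  C(66) = 1 + 55555780070575 + 34335360355129 = 89891140425705
  C(67) = 1 + 89891140425705 + 55555780070575 = 145446920496281
Total calls for fib(67) = 145446920496281


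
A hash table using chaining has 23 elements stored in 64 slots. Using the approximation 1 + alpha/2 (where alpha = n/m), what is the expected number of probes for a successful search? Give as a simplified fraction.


Load factor alpha = n/m = 23/64
Expected probes = 1 + alpha/2 = 1 + 23/(2*64)
= 1 + 23/128
= 128/128 + 23/128
= 151/128


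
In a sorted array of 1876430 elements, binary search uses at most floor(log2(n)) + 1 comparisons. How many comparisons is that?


Halving sequence: 1876430 -> 938215 -> 469107 -> 234553 -> 117276 -> 58638 -> 29319 -> 14659 -> 7329 -> 3664 -> 1832 -> 916 -> 458 -> 229 -> 114 -> 57 -> 28 -> 14 -> 7 -> 3 -> 1
Number of halvings = 20
Max comparisons = 20 + 1 = 21


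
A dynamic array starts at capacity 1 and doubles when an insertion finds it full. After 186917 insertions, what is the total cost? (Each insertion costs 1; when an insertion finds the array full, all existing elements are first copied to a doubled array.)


Insertion cost: 186917 (one per element)
Resizes occur just before inserting elements 2, 3, 5, 9, ...
Elements copied at each resize: 1 + 2 + 4 + 8 + 16 + 32 + 64 + 128 + 256 + 512 + 1024 + 2048 + 4096 + 8192 + 16384 + 32768 + 65536 + 131072
Sum of copies = 262143 (geometric series: 2^k - 1)
Total = 186917 + 262143 = 449060


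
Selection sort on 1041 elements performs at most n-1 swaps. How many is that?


Each of the 1040 passes places one element in its final position.
Pass 1: swap minimum into position 0
Pass 2: swap minimum of remaining into position 1
...
Pass 1040: last two elements, one swap
Maximum swaps = 1041 - 1 = 1040


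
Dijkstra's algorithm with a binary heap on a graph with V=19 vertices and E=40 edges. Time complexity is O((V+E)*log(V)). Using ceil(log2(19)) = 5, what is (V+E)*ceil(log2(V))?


Dijkstra with a binary heap: each vertex is extracted once, each edge may relax once.
Each heap operation costs O(log V).
V + E = 19 + 40 = 59
ceil(log2(19)) = 5 (since 2^4 = 16 < 19 <= 32 = 2^5)
Total heap work = (V+E) * ceil(log2(V)) = 59 * 5 = 295


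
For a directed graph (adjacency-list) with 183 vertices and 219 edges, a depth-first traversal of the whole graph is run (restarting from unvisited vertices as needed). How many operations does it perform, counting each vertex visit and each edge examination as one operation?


A full DFS traversal visits each vertex once and examines each edge once.
V = 183
E = 219
Sum = 183 + 219 = 402


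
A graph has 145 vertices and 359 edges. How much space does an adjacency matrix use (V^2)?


Adjacency matrix: V x V grid of entries
Space = V^2 = 145^2 = 145 * 145 = 21025


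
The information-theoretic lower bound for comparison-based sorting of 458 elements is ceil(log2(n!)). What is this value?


A binary decision tree of height h has at most 2^h leaves and needs at least n! of them, so h >= ceil(log2(n!)).
458! is far too large to multiply out, so use Stirling's series:
  ln(n!) ~ n ln n - n + (1/2) ln(2 pi n) + 1/(12n)  (error below 1/(360 n^3), negligible here)
  ln(458) = 6.1268692
  n ln n = 458 * 6.1268692 = 2806.1061
  (1/2) ln(2 pi * 458) = (1/2) ln(2877.6989) = 3.9824
  1/(12*458) = 0.0002
  ln(458!) ~ 2806.1061 - 458 + 3.9824 + 0.0002 = 2352.0887
Convert to base 2: log2(458!) = 2352.0887 / ln 2 = 2352.0887 / 0.69314718 = 3393.3467
ceil(3393.3467) = 3394


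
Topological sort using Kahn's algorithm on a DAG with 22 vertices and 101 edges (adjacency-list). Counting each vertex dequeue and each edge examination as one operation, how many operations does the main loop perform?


Kahn's algorithm:
  1. Compute in-degrees: O(V + E)
  2. Process queue: each vertex dequeued once (O(V))
     each edge examined once (O(E))
Total = V + E = 22 + 101 = 123


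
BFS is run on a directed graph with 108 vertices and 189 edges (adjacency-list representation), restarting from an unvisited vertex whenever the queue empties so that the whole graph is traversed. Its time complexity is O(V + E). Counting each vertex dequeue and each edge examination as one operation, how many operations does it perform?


A full BFS traversal dequeues each vertex exactly once and examines each directed edge exactly once.
V = 108 (vertex processing cost)
E = 189 (edge examination cost)
Total operations proportional to V + E = 108 + 189 = 297


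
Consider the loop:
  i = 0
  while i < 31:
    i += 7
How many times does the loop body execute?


Starting at i = 0, each iteration adds 7.
Iterations until i >= 31:
  Iteration 1: i = 0 -> i = 7
  Iteration 2: i = 7 -> i = 14
  Iteration 3: i = 14 -> i = 21
  Iteration 4: i = 21 -> i = 28
  Iteration 5: i = 28 -> i = 35
Total iterations = ceil(31/7) = 5


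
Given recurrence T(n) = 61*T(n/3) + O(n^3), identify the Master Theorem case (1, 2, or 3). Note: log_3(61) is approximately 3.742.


Master Theorem parameters: a=61, b=3, c=3
log_b(a) = 3.742
Compare b^c with a: 3^3 = 27 < 61, so c < log_b(a).
Comparing c=3 vs log_b(a)=3.742:
3 < 3.742 => Case 1
Result: T(n) = O(n^(log_3 61)) ~ O(n^3.742)
Master Theorem case = 1


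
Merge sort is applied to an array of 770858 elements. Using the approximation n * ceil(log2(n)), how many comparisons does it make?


Merge sort divides the array into halves recursively.
Number of levels = ceil(log2(770858)) = 20
At each level, approximately n = 770858 comparisons are needed for merging.
Total comparisons ~ n * ceil(log2(n)) = 770858 * 20 = 15417160


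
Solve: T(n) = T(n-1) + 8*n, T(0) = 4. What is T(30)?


Expanding the recurrence:
T(30) = T(29) + 8*30
       = T(28) + 8*29 + 8*30
       ...
       = T(0) + 8*(1 + 2 + ... + 30)
       = 4 + 8 * 30*31/2
       = 4 + 8 * 465
       = 4 + 3720 = 3724


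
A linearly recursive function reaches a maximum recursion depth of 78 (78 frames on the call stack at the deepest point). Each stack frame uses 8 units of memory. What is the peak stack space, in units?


Maximum recursion depth = 78 frames
Memory per frame = 8 units
Total stack space = depth * frame_size
= 78 * 8 = 624


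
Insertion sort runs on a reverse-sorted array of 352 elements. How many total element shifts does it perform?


Sum of shifts = 1 + 2 + 3 + ... + 351
= 352 * 351 / 2
= 123552 / 2
= 61776


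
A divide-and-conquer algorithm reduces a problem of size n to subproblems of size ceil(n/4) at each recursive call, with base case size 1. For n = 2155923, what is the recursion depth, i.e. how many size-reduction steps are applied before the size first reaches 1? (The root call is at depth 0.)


Each step divides the size by 4 (rounding up); after k steps the size is ceil(n/4^k), which equals 1 exactly when 4^k >= n.
So the depth is the smallest k with 4^k >= 2155923, i.e. ceil(log_4(2155923)).
4^10 = 1048576 < 2155923 <= 4194304 = 4^11
Recursion depth = 11


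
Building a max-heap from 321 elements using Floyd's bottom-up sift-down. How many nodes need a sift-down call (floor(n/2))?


In a heap of 321 elements (0-indexed array):
  Last element index: 320
  Parent of last element: floor((320 - 1) / 2) = 159
  Internal nodes: indices 0 to 159
  Count = floor(321/2) = 160


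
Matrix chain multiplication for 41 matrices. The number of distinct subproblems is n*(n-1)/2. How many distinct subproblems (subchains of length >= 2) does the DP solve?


Subproblems are indexed by (i, j) where i < j.
Number of such pairs = n*(n-1)/2
= 41 * 40 / 2
= 820


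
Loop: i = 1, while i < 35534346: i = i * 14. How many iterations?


i multiplies by 14 each step:
i = 1 -> 14 -> 196 -> 2744 -> 38416 -> 537824 -> 7529536 -> 105413504 (stop)
Iterations = ceil(log_14(35534346)) = 7


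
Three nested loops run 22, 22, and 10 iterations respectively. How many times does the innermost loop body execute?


Loop 1 (outermost): 22 iterations
Loop 2 (middle): 22 iterations per outer
Loop 3 (innermost): 10 iterations per middle
Total = 22 * 22 * 10 = 4840


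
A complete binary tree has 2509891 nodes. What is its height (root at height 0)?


In a complete binary tree, level k holds nodes 2^k .. 2^(k+1)-1 (1-indexed).
Height = floor(log2(n)) = floor(log2(2509891)) = 21
Check: 2^21 = 2097152 <= 2509891 < 4194304 = 2^22


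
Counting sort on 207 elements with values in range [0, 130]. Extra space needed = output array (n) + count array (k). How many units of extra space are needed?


Output array size: 207 (to store sorted result)
Count array size: 131 (one slot per possible value, range 0 to 130)
Total extra space = 207 + 131 = 338


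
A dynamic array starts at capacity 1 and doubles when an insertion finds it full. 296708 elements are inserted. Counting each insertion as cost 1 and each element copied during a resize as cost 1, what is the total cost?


n = 296708
Insertion costs: 296708
Resizes copy 1, 2, 4, ... up to the largest power of 2 that is <= n-1 = 296707, i.e. 262144.
Copy costs = 1 + 2 + 4 + 8 + 16 + 32 + 64 + 128 + 256 + 512 + 1024 + 2048 + 4096 + 8192 + 16384 + 32768 + 65536 + 131072 + 262144 = 524287
Total = 296708 + 524287 = 820995


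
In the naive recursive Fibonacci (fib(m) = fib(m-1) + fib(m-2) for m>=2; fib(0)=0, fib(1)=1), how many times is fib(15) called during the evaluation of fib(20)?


Let N(m) = number of times fib(m) is called while evaluating fib(20).
N(20) = 1 (the initial call).
N(19) = 1 (only fib(20) calls it).
For 1 <= m <= 18: fib(m) is called by fib(m+1) and fib(m+2), so
  N(m) = N(m+1) + N(m+2).
fib(0) is called only by fib(2), so N(0) = N(2).
Walk down from m=20:
  N(20)=1, N(19)=1, N(18)=2, N(17)=3, N(16)=5, N(15)=8
N(15) = 8


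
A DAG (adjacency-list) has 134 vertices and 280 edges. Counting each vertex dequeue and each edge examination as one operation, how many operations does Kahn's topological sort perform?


V = 134 (vertex processing)
E = 280 (edge processing)
V + E = 134 + 280 = 414


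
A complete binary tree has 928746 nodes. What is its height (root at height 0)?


In a complete binary tree, level k holds nodes 2^k .. 2^(k+1)-1 (1-indexed).
Height = floor(log2(n)) = floor(log2(928746)) = 19
Check: 2^19 = 524288 <= 928746 < 1048576 = 2^20


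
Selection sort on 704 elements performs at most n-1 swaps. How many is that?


Each of the 703 passes places one element in its final position.
Pass 1: swap minimum into position 0
Pass 2: swap minimum of remaining into position 1
...
Pass 703: last two elements, one swap
Maximum swaps = 704 - 1 = 703


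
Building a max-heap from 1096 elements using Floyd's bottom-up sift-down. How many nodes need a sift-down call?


In a heap of 1096 elements (0-indexed array):
  Last element index: 1095
  Parent of last element: floor((1095 - 1) / 2) = 547
  Internal nodes: indices 0 to 547
  Count = floor(1096/2) = 548


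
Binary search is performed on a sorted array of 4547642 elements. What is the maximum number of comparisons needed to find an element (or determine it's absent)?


Binary search halves the search space each comparison:
  Step 1: search space = 4547642 -> 2273821
  Step 2: search space = 2273821 -> 1136910
  Step 3: search space = 1136910 -> 568455
  Step 4: search space = 568455 -> 284227
  Step 5: search space = 284227 -> 142113
  Step 6: search space = 142113 -> 71056
  Step 7: search space = 71056 -> 35528
  Step 8: search space = 35528 -> 17764
  Step 9: search space = 17764 -> 8882
  Step 10: search space = 8882 -> 4441
  Step 11: search space = 4441 -> 2220
  Step 12: search space = 2220 -> 1110
  Step 13: search space = 1110 -> 555
  Step 14: search space = 555 -> 277
  Step 15: search space = 277 -> 138
  Step 16: search space = 138 -> 69
  Step 17: search space = 69 -> 34
  Step 18: search space = 34 -> 17
  Step 19: search space = 17 -> 8
  Step 20: search space = 8 -> 4
  Step 21: search space = 4 -> 2
  Step 22: search space = 2 -> 1
  Step 23: search space = 1 (final check)
Maximum comparisons = floor(log2(4547642)) + 1 = 22 + 1 = 23


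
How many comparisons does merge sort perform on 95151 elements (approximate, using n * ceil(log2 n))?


Recursion depth: ceil(log2(95151)) = 17
Each recursion level merges n = 95151 elements
Total = 95151 * 17 = 1617567


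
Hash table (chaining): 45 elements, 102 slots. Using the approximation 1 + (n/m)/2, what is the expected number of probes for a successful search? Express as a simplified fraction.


Computing expected probes:
alpha = 45/102
= 1 + alpha/2
= 1 + 45/(2*102)
= (2*102 + 45) / (2*102)
= 249/204 = 83/68


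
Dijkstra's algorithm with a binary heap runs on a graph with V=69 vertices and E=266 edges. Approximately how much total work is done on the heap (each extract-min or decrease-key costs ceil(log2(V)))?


Dijkstra with a binary heap: each vertex is extracted once, each edge may relax once.
Each heap operation costs O(log V).
V + E = 69 + 266 = 335
ceil(log2(69)) = 7 (since 2^6 = 64 < 69 <= 128 = 2^7)
Total heap work = (V+E) * ceil(log2(V)) = 335 * 7 = 2345


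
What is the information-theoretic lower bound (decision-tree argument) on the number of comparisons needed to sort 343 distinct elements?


A binary decision tree of height h has at most 2^h leaves and needs at least n! of them, so h >= ceil(log2(n!)).
343! is far too large to multiply out, so use Stirling's series:
  ln(n!) ~ n ln n - n + (1/2) ln(2 pi n) + 1/(12n)  (error below 1/(360 n^3), negligible here)
  ln(343) = 5.8377304
  n ln n = 343 * 5.8377304 = 2002.3415
  (1/2) ln(2 pi * 343) = (1/2) ln(2155.1326) = 3.8378
  1/(12*343) = 0.0002
  ln(343!) ~ 2002.3415 - 343 + 3.8378 + 0.0002 = 1663.1795
Convert to base 2: log2(343!) = 1663.1795 / ln 2 = 1663.1795 / 0.69314718 = 2399.4608
ceil(2399.4608) = 2400


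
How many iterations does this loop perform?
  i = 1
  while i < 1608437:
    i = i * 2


The loop variable doubles each iteration:
i = 1 -> 2 -> 4 -> 8 -> 16 -> 32 -> 64 -> 128 -> 256 -> 512 -> 1024 -> 2048 -> 4096 -> 8192 -> 16384 -> 32768 -> 65536 -> 131072 -> 262144 -> 524288 -> 1048576 -> 2097152 (stop, 2097152 >= 1608437)
Number of doublings = ceil(log2(1608437)) = 21


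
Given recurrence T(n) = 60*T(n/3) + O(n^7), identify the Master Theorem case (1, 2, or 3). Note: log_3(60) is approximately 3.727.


Master Theorem parameters: a=60, b=3, c=7
log_b(a) = 3.727
Compare b^c with a: 3^7 = 2187 > 60, so c > log_b(a).
Comparing c=7 vs log_b(a)=3.727:
7 > 3.727 => Case 3
Result: T(n) = O(n^7)
Master Theorem case = 3


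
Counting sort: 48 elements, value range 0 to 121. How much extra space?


n = 48 (output array)
k = 122 (count array for 122 distinct values)
Extra space = 48 + 122 = 170


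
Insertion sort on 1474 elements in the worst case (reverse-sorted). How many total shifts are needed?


In the worst case (reverse-sorted), each element shifts past all previous:
  Element 1: 1 shifts
  Element 2: 2 shifts
  Element 3: 3 shifts
  Element 4: 4 shifts
  Element 5: 5 shifts
  ...
  Element 1473: 1473 shifts
Total = 1 + 2 + ... + 1473
= 1474*(1474-1)/2 = 1085601


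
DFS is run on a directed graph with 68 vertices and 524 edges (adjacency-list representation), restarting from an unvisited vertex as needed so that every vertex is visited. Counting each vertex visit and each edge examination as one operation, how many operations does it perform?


A full DFS traversal processes each vertex exactly once (push/pop on stack).
Each directed edge is examined once.
V = 68, E = 524
V + E = 592


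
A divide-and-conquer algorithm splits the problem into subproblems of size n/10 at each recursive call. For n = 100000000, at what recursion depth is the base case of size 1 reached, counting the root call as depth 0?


At each depth, the problem size is divided by 10:
  Depth 0: problem size = 100000000
  Depth 1: problem size = 10000000
  Depth 2: problem size = 1000000
  Depth 3: problem size = 100000
  Depth 4: problem size = 10000
  Depth 5: problem size = 1000
  Depth 6: problem size = 100
  Depth 7: problem size = 10
  Depth 8: problem size = 1 (base case)
The base case is reached at depth log_10(100000000) = 8 (the tree has 9 levels counting depth 0, but the depth asked for is 8).
Recursion depth = 8


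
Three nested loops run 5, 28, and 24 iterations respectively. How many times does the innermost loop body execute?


Loop 1 (outermost): 5 iterations
Loop 2 (middle): 28 iterations per outer
Loop 3 (innermost): 24 iterations per middle
Total = 5 * 28 * 24 = 3360


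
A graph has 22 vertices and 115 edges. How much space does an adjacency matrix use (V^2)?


Adjacency matrix: V x V grid of entries
Space = V^2 = 22^2 = 22 * 22 = 484


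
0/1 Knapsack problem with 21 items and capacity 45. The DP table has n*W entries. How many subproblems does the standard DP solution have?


The DP table is indexed by (item, capacity).
Rows: 21 items
Columns: 45 capacity values (1 to W)
Total subproblems = 21 * 45 = 945


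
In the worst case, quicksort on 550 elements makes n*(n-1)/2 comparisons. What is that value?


Sum of comparisons per partition:
549 + 548 + ... + 1 + 0
= 550 * (550 - 1) / 2
= 550 * 549 / 2
= 150975


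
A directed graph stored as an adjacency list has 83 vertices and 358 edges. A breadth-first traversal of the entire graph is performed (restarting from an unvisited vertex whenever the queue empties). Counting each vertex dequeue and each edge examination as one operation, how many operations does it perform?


A full BFS traversal dequeues each vertex once and examines each edge once.
Vertex visits: 83
Edge visits: 358
V + E = 83 + 358 = 441


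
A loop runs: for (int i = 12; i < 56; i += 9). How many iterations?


Loop starts at i = 12, increments by 9, stops when i >= 56.
Number of iterations = ceil((56 - 12) / 9)
= ceil(44 / 9)
= 5


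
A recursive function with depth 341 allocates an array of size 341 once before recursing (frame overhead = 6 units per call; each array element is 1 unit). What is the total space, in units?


Array allocation: 341 units (allocated once)
Stack frames: 341 deep * 6 per frame = 2046 units
Total = 341 + 2046 = 2387


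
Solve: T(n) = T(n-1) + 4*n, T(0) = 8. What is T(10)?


Expanding the recurrence:
T(10) = T(9) + 4*10
       = T(8) + 4*9 + 4*10
       ...
       = T(0) + 4*(1 + 2 + ... + 10)
       = 8 + 4 * 10*11/2
       = 8 + 4 * 55
       = 8 + 220 = 228


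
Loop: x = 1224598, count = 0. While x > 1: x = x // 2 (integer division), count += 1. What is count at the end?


The variable x halves each step:
x = 1224598 -> 612299 -> 306149 -> 153074 -> 76537 -> 38268 -> 19134 -> 9567 -> 4783 -> 2391 -> 1195 -> 597 -> 298 -> 149 -> 74 -> 37 -> 18 -> 9 -> 4 -> 2 -> 1
Number of halvings = floor(log2(1224598)) = 20


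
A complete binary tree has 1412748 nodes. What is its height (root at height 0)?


In a complete binary tree, level k holds nodes 2^k .. 2^(k+1)-1 (1-indexed).
Height = floor(log2(n)) = floor(log2(1412748)) = 20
Check: 2^20 = 1048576 <= 1412748 < 2097152 = 2^21


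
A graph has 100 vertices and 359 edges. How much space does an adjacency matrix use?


Adjacency matrix: V x V grid of entries
Space = V^2 = 100^2 = 100 * 100 = 10000


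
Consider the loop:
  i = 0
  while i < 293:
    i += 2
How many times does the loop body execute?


Starting at i = 0, each iteration adds 2.
Iterations until i >= 293:
  Iteration 1: i = 0 -> i = 2
  Iteration 2: i = 2 -> i = 4
  Iteration 3: i = 4 -> i = 6
  Iteration 4: i = 6 -> i = 8
  Iteration 5: i = 8 -> i = 10
  Iteration 6: i = 10 -> i = 12
  Iteration 7: i = 12 -> i = 14
  Iteration 8: i = 14 -> i = 16
  ... continuing ...
Total iterations = ceil(293/2) = 147


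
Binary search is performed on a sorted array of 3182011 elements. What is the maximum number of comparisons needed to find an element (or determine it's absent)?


Binary search halves the search space each comparison:
  Step 1: search space = 3182011 -> 1591005
  Step 2: search space = 1591005 -> 795502
  Step 3: search space = 795502 -> 397751
  Step 4: search space = 397751 -> 198875
  Step 5: search space = 198875 -> 99437
  Step 6: search space = 99437 -> 49718
  Step 7: search space = 49718 -> 24859
  Step 8: search space = 24859 -> 12429
  Step 9: search space = 12429 -> 6214
  Step 10: search space = 6214 -> 3107
  Step 11: search space = 3107 -> 1553
  Step 12: search space = 1553 -> 776
  Step 13: search space = 776 -> 388
  Step 14: search space = 388 -> 194
  Step 15: search space = 194 -> 97
  Step 16: search space = 97 -> 48
  Step 17: search space = 48 -> 24
  Step 18: search space = 24 -> 12
  Step 19: search space = 12 -> 6
  Step 20: search space = 6 -> 3
  Step 21: search space = 3 -> 1
  Step 22: search space = 1 (final check)
Maximum comparisons = floor(log2(3182011)) + 1 = 21 + 1 = 22


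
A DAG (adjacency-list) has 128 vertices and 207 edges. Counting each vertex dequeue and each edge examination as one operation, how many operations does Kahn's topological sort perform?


V = 128 (vertex processing)
E = 207 (edge processing)
V + E = 128 + 207 = 335


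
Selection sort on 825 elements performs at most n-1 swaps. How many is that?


Each of the 824 passes places one element in its final position.
Pass 1: swap minimum into position 0
Pass 2: swap minimum of remaining into position 1
...
Pass 824: last two elements, one swap
Maximum swaps = 825 - 1 = 824


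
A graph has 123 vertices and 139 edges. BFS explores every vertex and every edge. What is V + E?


A full BFS traversal dequeues each vertex once and examines each edge once.
Vertex visits: 123
Edge visits: 139
V + E = 123 + 139 = 262


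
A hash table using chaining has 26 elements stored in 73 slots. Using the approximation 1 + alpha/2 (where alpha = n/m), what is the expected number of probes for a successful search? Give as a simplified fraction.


Load factor alpha = n/m = 26/73
Expected probes = 1 + alpha/2 = 1 + 26/(2*73)
= 1 + 26/146
= 146/146 + 26/146
= 172/146
Simplify: 86/73


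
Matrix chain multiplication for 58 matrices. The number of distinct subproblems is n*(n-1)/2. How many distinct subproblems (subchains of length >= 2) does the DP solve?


Subproblems are indexed by (i, j) where i < j.
Number of such pairs = n*(n-1)/2
= 58 * 57 / 2
= 1653


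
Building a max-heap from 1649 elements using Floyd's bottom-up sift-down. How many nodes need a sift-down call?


In a heap of 1649 elements (0-indexed array):
  Last element index: 1648
  Parent of last element: floor((1648 - 1) / 2) = 823
  Internal nodes: indices 0 to 823
  Count = floor(1649/2) = 824


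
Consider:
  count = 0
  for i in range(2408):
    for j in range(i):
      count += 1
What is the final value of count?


For each i, the inner loop runs i times:
  i=0: inner runs 0 times
  i=1: inner runs 1 time
  i=2: inner runs 2 times
  i=3: inner runs 3 times
  i=4: inner runs 4 times
  i=5: inner runs 5 times
  i=6: inner runs 6 times
  i=7: inner runs 7 times
  ...
Total = 0 + 1 + 2 + ... + 2407 = 2408*(2408-1)/2 = 2898028


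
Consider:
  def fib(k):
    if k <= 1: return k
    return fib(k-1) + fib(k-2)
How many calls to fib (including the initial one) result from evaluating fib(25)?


Let C(m) = total calls to evaluate fib(m). Then C(0)=C(1)=1, and
C(m) = 1 + C(m-1) + C(m-2) for m >= 2.
Build the table (each entry = 1 + previous two):
  C(0) = 1
  C(1) = 1
  C(2) = 1 + 1 + 1 = 3
  C(3) = 1 + 3 + 1 = 5
  C(4) = 1 + 5 + 3 = 9
  C(5) = 1 + 9 + 5 = 15
  C(6) = 1 + 15 + 9 = 25
  C(7) = 1 + 25 + 15 = 41
  C(8) = 1 + 41 + 25 = 67
  C(9) = 1 + 67 + 41 = 109
  C(10) = 1 + 109 + 67 = 177
  C(11) = 1 + 177 + 109 = 287
  C(12) = 1 + 287 + 177 = 465
  C(13) = 1 + 465 + 287 = 753
  C(14) = 1 + 753 + 465 = 1219
  C(15) = 1 + 1219 + 753 = 1973
  C(16) = 1 + 1973 + 1219 = 3193
  C(17) = 1 + 3193 + 1973 = 5167
  C(18) = 1 + 5167 + 3193 = 8361
  C(19) = 1 + 8361 + 5167 = 13529
  C(20) = 1 + 13529 + 8361 = 21891
  C(21) = 1 + 21891 + 13529 = 35421
  C(22) = 1 + 35421 + 21891 = 57313
  C(23) = 1 + 57313 + 35421 = 92735
  C(24) = 1 + 92735 + 57313 = 150049
  C(25) = 1 + 150049 + 92735 = 242785
Total calls for fib(25) = 242785


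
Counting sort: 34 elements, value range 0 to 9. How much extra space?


n = 34 (output array)
k = 10 (count array for 10 distinct values)
Extra space = 34 + 10 = 44


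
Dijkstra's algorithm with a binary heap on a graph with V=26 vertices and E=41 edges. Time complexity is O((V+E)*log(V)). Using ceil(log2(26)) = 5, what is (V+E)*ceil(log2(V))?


Dijkstra with a binary heap: each vertex is extracted once, each edge may relax once.
Each heap operation costs O(log V).
V + E = 26 + 41 = 67
ceil(log2(26)) = 5 (since 2^4 = 16 < 26 <= 32 = 2^5)
Total heap work = (V+E) * ceil(log2(V)) = 67 * 5 = 335


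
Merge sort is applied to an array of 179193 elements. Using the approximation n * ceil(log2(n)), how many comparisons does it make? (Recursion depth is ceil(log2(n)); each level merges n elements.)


Merge sort divides the array into halves recursively.
Number of levels = ceil(log2(179193)) = 18
At each level, approximately n = 179193 comparisons are needed for merging.
Total comparisons ~ n * ceil(log2(n)) = 179193 * 18 = 3225474


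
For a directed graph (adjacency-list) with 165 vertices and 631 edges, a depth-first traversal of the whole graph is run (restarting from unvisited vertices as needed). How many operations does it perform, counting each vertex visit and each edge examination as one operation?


A full DFS traversal visits each vertex once and examines each edge once.
V = 165
E = 631
Sum = 165 + 631 = 796


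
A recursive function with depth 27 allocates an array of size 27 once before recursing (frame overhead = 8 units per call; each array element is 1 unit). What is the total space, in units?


Array allocation: 27 units (allocated once)
Stack frames: 27 deep * 8 per frame = 216 units
Total = 27 + 216 = 243


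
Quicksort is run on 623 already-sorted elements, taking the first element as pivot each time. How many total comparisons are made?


Sum of comparisons per partition:
622 + 621 + ... + 1 + 0
= 623 * (623 - 1) / 2
= 623 * 622 / 2
= 193753


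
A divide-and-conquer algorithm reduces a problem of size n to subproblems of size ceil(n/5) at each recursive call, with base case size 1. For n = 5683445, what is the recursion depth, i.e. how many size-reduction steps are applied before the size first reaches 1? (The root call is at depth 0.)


Each step divides the size by 5 (rounding up); after k steps the size is ceil(n/5^k), which equals 1 exactly when 5^k >= n.
So the depth is the smallest k with 5^k >= 5683445, i.e. ceil(log_5(5683445)).
5^9 = 1953125 < 5683445 <= 9765625 = 5^10
Recursion depth = 10
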